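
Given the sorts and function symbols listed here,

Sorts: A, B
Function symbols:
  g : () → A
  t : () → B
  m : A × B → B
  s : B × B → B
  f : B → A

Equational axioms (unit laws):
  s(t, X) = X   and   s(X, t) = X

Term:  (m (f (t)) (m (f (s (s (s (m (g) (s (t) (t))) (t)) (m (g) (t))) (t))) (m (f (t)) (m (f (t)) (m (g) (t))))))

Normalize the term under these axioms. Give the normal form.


1. (m (f (t)) (m (f (s (s (s (m (g) (s (t) (t))) (t)) (m (g) (t))) (t))) (m (f (t)) (m (f (t)) (m (g) (t))))))  →  (m (f (t)) (m (f (s (s (m (g) (s (t) (t))) (t)) (m (g) (t)))) (m (f (t)) (m (f (t)) (m (g) (t))))))
2. (m (f (t)) (m (f (s (s (m (g) (s (t) (t))) (t)) (m (g) (t)))) (m (f (t)) (m (f (t)) (m (g) (t))))))  →  (m (f (t)) (m (f (s (m (g) (s (t) (t))) (m (g) (t)))) (m (f (t)) (m (f (t)) (m (g) (t))))))
3. (m (f (t)) (m (f (s (m (g) (s (t) (t))) (m (g) (t)))) (m (f (t)) (m (f (t)) (m (g) (t))))))  →  (m (f (t)) (m (f (s (m (g) (t)) (m (g) (t)))) (m (f (t)) (m (f (t)) (m (g) (t))))))

normal form = (m (f (t)) (m (f (s (m (g) (t)) (m (g) (t)))) (m (f (t)) (m (f (t)) (m (g) (t))))))


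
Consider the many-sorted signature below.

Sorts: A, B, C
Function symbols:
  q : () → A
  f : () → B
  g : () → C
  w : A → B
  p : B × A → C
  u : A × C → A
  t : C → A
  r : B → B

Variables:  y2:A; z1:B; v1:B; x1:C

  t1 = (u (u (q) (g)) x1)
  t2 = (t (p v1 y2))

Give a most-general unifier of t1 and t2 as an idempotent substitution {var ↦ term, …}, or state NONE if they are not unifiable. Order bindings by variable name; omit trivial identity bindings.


head clash or occurs-check failure — not unifiable

NONE (not unifiable)


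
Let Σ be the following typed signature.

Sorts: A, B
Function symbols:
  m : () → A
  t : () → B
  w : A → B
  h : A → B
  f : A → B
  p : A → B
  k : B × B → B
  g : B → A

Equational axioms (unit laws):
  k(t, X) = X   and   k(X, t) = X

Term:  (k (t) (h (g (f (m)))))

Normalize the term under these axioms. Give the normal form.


1. (k (t) (h (g (f (m)))))  →  (h (g (f (m))))

normal form = (h (g (f (m))))


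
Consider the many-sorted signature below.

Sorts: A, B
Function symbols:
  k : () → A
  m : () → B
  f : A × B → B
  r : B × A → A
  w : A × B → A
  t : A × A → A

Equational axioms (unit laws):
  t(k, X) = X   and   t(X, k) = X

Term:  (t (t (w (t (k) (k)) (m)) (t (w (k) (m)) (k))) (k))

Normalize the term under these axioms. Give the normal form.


normal form = (t (w (k) (m)) (w (k) (m)))

1. (t (t (w (t (k) (k)) (m)) (t (w (k) (m)) (k))) (k))  →  (t (w (t (k) (k)) (m)) (t (w (k) (m)) (k)))
2. (t (w (t (k) (k)) (m)) (t (w (k) (m)) (k)))  →  (t (w (k) (m)) (t (w (k) (m)) (k)))
3. (t (w (k) (m)) (t (w (k) (m)) (k)))  →  (t (w (k) (m)) (w (k) (m)))


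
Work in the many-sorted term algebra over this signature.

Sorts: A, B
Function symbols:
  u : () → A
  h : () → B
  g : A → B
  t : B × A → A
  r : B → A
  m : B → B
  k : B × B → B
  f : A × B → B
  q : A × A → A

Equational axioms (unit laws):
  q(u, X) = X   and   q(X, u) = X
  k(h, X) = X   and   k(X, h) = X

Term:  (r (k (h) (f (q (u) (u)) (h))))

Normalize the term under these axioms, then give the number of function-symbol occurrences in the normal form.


size = 4

1. (r (k (h) (f (q (u) (u)) (h))))  →  (r (f (q (u) (u)) (h)))
2. (r (f (q (u) (u)) (h)))  →  (r (f (u) (h)))
normal form: (r (f (u) (h)))


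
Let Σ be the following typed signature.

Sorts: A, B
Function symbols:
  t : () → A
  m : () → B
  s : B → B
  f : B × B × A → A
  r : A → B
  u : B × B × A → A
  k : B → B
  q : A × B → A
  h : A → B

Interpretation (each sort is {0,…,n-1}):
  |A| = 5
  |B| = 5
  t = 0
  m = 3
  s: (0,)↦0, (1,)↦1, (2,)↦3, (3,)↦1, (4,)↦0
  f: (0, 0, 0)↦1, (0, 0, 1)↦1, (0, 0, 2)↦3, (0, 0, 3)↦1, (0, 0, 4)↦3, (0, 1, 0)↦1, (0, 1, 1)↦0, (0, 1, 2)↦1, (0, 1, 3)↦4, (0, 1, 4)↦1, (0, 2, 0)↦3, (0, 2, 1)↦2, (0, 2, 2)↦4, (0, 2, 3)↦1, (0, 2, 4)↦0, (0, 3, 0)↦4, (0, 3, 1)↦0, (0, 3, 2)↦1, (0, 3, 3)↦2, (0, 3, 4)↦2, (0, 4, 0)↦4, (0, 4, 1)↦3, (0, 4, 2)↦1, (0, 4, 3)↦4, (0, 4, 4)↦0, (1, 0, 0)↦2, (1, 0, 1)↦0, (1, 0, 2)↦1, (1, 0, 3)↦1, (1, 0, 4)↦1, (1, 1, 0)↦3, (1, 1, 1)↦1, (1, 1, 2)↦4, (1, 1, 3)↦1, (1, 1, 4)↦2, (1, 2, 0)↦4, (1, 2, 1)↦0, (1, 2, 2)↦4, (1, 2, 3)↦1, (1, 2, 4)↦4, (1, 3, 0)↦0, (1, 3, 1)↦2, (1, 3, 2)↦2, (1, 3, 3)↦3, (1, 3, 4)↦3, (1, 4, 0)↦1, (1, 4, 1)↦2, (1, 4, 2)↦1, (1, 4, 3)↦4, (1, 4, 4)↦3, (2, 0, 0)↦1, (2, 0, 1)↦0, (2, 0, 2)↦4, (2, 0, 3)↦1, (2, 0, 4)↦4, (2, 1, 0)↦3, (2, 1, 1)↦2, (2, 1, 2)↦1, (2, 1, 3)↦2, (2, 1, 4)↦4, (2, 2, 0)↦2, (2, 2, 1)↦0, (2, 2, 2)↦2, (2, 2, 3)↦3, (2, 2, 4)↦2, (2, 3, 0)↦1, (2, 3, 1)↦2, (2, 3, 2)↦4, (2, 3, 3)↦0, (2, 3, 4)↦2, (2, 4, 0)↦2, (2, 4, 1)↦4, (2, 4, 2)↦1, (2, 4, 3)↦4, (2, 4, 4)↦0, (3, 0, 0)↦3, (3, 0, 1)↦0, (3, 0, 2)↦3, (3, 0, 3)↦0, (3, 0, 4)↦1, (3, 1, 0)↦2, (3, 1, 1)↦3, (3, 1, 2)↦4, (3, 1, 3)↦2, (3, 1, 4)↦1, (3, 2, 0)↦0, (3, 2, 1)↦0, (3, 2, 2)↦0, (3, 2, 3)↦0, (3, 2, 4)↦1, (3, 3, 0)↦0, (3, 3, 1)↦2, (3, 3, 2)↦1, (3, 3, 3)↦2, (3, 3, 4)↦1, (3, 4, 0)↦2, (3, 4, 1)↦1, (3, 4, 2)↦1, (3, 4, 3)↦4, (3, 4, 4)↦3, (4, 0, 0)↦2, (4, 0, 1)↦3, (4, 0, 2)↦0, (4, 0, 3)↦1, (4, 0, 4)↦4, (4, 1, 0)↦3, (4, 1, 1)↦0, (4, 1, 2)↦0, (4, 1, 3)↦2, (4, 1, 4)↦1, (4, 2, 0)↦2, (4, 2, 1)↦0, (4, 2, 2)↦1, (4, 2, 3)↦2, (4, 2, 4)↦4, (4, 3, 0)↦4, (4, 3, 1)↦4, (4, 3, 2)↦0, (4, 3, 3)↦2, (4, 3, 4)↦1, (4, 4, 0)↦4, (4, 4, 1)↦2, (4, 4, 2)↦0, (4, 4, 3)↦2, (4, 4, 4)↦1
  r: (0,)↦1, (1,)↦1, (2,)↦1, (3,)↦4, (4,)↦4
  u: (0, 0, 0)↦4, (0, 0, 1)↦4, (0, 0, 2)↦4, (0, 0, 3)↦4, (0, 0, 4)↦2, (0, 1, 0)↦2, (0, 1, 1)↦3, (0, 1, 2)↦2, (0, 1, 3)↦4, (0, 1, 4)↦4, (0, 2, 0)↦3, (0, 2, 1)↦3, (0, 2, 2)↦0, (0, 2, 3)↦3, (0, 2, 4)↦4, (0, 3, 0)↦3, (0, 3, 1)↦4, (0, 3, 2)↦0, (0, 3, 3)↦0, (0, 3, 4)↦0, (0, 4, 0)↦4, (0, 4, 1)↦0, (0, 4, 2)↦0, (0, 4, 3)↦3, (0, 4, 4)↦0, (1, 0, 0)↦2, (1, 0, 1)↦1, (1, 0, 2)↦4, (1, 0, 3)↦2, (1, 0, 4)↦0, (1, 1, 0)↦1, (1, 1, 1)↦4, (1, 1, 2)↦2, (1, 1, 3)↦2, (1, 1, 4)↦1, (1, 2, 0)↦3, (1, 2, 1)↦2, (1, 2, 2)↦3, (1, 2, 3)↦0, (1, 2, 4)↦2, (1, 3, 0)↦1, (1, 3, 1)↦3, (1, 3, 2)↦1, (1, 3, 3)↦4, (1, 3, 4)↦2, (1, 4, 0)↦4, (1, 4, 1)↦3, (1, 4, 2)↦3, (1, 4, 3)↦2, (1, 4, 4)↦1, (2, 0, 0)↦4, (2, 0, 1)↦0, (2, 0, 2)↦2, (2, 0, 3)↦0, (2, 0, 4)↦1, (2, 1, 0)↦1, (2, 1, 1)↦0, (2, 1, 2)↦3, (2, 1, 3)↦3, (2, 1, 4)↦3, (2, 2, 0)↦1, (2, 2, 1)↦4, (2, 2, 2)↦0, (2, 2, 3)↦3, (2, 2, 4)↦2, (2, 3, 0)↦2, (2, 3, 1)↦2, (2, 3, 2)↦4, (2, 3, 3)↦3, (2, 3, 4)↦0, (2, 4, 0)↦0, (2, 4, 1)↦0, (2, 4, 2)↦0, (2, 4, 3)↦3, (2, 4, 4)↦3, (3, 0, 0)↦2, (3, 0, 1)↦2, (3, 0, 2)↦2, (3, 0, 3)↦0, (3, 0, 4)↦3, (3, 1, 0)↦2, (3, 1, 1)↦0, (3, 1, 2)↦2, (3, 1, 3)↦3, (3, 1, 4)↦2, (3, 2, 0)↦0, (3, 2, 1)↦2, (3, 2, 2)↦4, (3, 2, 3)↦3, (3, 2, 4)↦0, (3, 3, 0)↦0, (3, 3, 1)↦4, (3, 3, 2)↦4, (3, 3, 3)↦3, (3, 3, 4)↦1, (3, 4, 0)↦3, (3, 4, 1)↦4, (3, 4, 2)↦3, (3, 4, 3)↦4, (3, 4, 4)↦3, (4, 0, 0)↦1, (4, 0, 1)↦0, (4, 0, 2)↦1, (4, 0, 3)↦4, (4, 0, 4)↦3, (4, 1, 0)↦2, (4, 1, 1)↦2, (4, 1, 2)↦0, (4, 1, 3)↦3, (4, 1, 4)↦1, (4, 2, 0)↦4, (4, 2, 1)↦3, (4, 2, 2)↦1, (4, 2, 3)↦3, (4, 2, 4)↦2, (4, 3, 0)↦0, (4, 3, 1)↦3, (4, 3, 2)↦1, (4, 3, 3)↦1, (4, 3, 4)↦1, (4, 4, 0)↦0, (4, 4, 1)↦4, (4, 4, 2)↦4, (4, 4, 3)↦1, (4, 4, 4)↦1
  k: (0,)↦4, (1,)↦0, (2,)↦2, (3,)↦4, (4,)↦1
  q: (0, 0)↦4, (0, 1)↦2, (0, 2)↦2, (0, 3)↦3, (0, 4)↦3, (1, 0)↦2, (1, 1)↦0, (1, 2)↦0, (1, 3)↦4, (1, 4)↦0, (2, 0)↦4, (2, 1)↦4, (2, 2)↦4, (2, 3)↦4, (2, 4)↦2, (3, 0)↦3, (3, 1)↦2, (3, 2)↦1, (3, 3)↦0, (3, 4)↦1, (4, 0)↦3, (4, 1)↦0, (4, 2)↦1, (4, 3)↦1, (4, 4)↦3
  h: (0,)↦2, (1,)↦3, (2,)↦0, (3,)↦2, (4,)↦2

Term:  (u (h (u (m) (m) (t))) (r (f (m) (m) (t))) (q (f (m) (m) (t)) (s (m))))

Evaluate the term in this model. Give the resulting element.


value = 3

  m = 3
  m = 3
  t = 0
  (u (m) (m) (t)) = u(3, 3, 0) = 0
  (h (u (m) (m) (t))) = h(0,) = 2
  m = 3
  m = 3
  t = 0
  (f (m) (m) (t)) = f(3, 3, 0) = 0
  (r (f (m) (m) (t))) = r(0,) = 1
  m = 3
  m = 3
  t = 0
  (f (m) (m) (t)) = f(3, 3, 0) = 0
  m = 3
  (s (m)) = s(3,) = 1
  (q (f (m) (m) (t)) (s (m))) = q(0, 1) = 2
  (u (h (u (m) (m) (t))) (r (f (m) (m) (t))) (q (f (m) (m) (t)) (s (m)))) = u(2, 1, 2) = 3


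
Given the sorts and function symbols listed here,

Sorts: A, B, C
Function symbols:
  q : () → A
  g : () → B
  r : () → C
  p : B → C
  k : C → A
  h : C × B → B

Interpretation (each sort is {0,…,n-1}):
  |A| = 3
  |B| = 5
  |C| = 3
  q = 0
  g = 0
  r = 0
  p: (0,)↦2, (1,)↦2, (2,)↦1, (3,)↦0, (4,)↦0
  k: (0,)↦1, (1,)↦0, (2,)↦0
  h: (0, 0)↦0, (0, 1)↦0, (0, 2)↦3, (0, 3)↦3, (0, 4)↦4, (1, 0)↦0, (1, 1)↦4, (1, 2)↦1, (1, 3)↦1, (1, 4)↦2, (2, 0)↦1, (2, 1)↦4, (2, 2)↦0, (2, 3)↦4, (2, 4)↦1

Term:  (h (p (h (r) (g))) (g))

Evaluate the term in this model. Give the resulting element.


  r = 0
  g = 0
  (h (r) (g)) = h(0, 0) = 0
  (p (h (r) (g))) = p(0,) = 2
  g = 0
  (h (p (h (r) (g))) (g)) = h(2, 0) = 1

value = 1


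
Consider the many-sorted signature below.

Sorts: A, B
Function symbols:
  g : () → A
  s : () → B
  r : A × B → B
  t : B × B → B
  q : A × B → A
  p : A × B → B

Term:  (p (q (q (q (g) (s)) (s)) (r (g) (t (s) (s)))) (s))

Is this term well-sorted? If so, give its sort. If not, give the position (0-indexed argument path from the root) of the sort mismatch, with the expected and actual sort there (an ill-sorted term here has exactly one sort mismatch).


well-sorted; sort = B

        (g) : A
        (s) : B
      (q (g) (s)) : A
      (s) : B
    (q (q (g) (s)) (s)) : A
      (g) : A
        (s) : B
        (s) : B
      (t (s) (s)) : B
    (r (g) (t (s) (s))) : B
  (q (q (q (g) (s)) (s)) (r (g) (t (s) (s)))) : A
  (s) : B
(p (q (q (q (g) (s)) (s)) (r (g) (t (s) (s)))) (s)) : B


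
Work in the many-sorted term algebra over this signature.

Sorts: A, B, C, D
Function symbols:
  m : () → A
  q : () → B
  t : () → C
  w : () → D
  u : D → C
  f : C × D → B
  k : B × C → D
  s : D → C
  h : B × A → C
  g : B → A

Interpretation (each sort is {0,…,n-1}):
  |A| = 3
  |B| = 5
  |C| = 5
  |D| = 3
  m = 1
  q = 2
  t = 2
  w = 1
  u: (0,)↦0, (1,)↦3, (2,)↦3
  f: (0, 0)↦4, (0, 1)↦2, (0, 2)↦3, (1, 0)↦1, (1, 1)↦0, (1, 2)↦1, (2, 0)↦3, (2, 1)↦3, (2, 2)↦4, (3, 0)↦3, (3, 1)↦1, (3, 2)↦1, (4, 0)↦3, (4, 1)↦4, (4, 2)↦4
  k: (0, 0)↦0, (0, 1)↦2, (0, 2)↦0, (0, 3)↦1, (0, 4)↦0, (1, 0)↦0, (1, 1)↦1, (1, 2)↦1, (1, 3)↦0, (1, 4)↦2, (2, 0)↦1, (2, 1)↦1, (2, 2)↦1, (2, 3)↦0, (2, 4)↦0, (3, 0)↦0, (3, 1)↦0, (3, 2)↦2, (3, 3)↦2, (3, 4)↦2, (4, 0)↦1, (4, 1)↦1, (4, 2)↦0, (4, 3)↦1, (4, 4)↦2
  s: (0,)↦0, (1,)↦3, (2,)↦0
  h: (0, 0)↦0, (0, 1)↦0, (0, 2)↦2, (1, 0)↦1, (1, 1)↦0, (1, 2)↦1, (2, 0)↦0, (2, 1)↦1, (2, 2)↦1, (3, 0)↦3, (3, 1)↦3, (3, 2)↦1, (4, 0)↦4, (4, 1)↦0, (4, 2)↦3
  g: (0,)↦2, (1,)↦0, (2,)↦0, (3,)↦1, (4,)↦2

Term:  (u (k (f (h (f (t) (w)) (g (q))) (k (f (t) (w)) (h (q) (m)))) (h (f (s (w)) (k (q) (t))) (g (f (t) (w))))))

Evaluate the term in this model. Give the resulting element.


  t = 2
  w = 1
  (f (t) (w)) = f(2, 1) = 3
  q = 2
  (g (q)) = g(2,) = 0
  (h (f (t) (w)) (g (q))) = h(3, 0) = 3
  t = 2
  w = 1
  (f (t) (w)) = f(2, 1) = 3
  q = 2
  m = 1
  (h (q) (m)) = h(2, 1) = 1
  (k (f (t) (w)) (h (q) (m))) = k(3, 1) = 0
  (f (h (f (t) (w)) (g (q))) (k (f (t) (w)) (h (q) (m)))) = f(3, 0) = 3
  w = 1
  (s (w)) = s(1,) = 3
  q = 2
  t = 2
  (k (q) (t)) = k(2, 2) = 1
  (f (s (w)) (k (q) (t))) = f(3, 1) = 1
  t = 2
  w = 1
  (f (t) (w)) = f(2, 1) = 3
  (g (f (t) (w))) = g(3,) = 1
  (h (f (s (w)) (k (q) (t))) (g (f (t) (w)))) = h(1, 1) = 0
  (k (f (h (f (t) (w)) (g (q))) (k (f (t) (w)) (h (q) (m)))) (h (f (s (w)) (k (q) (t))) (g (f (t) (w))))) = k(3, 0) = 0
  (u (k (f (h (f (t) (w)) (g (q))) (k (f (t) (w)) (h (q) (m)))) (h (f (s (w)) (k (q) (t))) (g (f (t) (w)))))) = u(0,) = 0

value = 0


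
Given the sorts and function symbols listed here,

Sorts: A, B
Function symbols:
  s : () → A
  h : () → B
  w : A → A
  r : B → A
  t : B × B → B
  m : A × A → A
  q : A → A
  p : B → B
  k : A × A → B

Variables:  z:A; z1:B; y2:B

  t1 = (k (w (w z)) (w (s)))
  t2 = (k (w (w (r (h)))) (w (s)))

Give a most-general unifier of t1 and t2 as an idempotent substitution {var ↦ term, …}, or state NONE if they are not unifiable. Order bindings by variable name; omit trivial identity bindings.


{z ↦ (r (h))}


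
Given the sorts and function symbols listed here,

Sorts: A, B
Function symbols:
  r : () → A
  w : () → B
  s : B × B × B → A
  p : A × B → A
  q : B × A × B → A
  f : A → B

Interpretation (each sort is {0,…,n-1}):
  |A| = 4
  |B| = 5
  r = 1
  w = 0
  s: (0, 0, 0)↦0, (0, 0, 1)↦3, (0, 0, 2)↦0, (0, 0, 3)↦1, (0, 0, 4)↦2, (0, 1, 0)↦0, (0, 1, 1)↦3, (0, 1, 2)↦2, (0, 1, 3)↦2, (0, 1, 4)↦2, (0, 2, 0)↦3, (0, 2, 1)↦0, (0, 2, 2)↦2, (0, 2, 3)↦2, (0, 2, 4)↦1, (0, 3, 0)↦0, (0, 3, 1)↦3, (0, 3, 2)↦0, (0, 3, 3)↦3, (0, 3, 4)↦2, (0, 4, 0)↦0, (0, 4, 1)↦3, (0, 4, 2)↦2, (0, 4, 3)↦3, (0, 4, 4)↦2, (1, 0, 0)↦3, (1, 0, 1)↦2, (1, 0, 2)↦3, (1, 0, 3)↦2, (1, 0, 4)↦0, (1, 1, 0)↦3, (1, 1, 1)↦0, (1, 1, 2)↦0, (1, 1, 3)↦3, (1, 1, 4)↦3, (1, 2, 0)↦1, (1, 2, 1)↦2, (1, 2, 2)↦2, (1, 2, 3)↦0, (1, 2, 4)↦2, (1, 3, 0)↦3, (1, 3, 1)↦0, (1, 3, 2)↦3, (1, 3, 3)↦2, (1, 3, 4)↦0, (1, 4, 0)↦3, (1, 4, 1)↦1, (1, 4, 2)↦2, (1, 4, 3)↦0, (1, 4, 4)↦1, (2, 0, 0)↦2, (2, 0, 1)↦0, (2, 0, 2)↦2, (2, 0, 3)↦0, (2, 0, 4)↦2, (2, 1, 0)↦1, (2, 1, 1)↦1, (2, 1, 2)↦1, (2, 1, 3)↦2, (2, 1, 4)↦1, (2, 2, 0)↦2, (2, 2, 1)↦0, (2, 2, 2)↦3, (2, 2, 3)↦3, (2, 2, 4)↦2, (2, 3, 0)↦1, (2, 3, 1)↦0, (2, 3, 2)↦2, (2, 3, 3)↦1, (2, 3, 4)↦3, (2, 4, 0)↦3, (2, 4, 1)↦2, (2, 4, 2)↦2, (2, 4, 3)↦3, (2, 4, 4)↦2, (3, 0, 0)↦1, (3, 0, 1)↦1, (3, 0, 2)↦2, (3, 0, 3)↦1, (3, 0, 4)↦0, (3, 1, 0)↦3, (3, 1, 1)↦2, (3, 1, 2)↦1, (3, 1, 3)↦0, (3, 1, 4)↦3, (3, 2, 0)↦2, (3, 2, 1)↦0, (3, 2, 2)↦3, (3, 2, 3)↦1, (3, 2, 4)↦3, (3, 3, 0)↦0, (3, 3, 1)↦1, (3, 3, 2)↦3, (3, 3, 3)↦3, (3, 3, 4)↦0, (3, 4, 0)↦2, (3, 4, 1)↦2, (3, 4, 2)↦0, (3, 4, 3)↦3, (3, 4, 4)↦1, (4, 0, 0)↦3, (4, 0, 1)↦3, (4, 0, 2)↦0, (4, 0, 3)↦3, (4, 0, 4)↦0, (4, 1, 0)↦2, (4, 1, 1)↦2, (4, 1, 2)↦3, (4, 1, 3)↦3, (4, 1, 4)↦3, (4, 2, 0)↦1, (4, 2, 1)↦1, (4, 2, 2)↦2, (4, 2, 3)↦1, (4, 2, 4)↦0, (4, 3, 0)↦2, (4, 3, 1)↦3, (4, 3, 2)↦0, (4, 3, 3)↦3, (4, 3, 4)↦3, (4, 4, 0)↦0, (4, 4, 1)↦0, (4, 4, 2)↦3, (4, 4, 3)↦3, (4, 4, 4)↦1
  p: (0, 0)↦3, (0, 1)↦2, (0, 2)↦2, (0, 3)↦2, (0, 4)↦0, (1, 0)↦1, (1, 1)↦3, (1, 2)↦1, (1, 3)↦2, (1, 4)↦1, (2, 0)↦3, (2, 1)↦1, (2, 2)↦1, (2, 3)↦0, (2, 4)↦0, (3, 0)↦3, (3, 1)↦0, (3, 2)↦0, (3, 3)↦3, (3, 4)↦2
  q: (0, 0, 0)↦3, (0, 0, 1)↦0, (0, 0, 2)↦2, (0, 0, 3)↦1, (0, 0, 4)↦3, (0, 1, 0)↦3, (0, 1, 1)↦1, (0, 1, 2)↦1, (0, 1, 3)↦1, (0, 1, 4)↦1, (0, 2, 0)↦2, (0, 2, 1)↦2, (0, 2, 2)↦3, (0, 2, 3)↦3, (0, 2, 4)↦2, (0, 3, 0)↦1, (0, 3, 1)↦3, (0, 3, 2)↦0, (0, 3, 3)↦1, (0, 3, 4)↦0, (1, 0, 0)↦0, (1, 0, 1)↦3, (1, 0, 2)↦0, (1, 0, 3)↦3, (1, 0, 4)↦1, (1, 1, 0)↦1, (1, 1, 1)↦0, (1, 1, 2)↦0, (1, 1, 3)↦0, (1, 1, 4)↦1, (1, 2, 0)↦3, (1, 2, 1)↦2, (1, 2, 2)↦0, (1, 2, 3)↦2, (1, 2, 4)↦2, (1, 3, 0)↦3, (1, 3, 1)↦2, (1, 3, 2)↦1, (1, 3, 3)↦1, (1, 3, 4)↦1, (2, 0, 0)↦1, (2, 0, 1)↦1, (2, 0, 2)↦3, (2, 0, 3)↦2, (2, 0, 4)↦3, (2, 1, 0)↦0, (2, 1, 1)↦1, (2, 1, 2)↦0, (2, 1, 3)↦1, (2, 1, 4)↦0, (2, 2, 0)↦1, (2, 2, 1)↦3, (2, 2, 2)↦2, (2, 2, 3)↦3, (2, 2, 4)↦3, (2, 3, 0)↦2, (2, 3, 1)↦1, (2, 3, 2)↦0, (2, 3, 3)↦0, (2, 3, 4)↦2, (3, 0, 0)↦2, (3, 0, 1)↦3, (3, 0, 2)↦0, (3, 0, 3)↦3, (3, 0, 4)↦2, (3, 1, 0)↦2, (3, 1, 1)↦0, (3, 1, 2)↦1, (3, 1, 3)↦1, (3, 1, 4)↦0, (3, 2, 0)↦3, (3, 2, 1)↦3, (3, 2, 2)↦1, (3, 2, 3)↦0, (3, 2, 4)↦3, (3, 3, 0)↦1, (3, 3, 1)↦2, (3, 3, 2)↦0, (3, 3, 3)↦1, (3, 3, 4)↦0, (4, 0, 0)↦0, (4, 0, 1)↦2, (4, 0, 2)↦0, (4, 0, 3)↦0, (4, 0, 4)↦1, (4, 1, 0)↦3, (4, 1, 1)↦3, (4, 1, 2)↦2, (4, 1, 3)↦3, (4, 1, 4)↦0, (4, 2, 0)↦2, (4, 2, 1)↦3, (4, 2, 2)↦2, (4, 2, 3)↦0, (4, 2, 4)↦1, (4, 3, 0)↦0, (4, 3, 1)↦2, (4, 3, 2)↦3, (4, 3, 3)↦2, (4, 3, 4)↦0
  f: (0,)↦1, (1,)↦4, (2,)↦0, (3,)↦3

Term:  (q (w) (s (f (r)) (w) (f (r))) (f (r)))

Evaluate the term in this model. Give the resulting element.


value = 3

  w = 0
  r = 1
  (f (r)) = f(1,) = 4
  w = 0
  r = 1
  (f (r)) = f(1,) = 4
  (s (f (r)) (w) (f (r))) = s(4, 0, 4) = 0
  r = 1
  (f (r)) = f(1,) = 4
  (q (w) (s (f (r)) (w) (f (r))) (f (r))) = q(0, 0, 4) = 3


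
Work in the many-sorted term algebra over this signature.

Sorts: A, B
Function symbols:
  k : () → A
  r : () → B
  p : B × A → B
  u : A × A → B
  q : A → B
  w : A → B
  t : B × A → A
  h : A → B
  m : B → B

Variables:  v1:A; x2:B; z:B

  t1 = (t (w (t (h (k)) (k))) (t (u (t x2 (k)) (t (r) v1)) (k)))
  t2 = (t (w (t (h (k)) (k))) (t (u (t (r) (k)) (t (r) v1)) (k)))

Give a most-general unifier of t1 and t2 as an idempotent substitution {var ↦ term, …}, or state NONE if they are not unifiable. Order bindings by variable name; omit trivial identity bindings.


{x2 ↦ (r)}


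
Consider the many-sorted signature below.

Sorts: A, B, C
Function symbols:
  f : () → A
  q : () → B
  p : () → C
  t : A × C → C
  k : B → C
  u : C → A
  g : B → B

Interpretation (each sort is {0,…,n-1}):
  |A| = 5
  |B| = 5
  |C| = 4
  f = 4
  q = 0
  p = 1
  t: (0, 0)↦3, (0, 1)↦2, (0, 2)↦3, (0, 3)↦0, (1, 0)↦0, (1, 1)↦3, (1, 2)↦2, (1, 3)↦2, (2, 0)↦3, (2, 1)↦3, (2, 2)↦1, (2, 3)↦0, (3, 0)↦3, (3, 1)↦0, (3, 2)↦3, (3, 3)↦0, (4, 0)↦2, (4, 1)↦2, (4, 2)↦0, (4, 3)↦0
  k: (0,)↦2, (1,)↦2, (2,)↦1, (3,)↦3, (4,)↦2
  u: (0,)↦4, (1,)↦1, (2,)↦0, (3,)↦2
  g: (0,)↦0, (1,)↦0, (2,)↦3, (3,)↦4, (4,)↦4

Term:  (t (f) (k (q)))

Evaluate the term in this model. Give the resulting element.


value = 0

  f = 4
  q = 0
  (k (q)) = k(0,) = 2
  (t (f) (k (q))) = t(4, 2) = 0


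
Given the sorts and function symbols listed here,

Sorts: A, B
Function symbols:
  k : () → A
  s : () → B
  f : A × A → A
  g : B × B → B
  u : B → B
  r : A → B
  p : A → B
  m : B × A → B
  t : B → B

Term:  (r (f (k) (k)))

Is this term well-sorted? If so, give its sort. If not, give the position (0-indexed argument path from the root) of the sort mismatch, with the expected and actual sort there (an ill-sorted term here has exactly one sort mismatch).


well-sorted; sort = B

    (k) : A
    (k) : A
  (f (k) (k)) : A
(r (f (k) (k))) : B


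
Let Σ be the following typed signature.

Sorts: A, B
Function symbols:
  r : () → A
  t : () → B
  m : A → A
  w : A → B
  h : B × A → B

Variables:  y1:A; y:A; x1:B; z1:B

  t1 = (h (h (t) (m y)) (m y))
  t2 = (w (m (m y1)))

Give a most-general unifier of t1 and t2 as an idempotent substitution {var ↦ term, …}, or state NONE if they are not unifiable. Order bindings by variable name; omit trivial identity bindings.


head clash or occurs-check failure — not unifiable

NONE (not unifiable)


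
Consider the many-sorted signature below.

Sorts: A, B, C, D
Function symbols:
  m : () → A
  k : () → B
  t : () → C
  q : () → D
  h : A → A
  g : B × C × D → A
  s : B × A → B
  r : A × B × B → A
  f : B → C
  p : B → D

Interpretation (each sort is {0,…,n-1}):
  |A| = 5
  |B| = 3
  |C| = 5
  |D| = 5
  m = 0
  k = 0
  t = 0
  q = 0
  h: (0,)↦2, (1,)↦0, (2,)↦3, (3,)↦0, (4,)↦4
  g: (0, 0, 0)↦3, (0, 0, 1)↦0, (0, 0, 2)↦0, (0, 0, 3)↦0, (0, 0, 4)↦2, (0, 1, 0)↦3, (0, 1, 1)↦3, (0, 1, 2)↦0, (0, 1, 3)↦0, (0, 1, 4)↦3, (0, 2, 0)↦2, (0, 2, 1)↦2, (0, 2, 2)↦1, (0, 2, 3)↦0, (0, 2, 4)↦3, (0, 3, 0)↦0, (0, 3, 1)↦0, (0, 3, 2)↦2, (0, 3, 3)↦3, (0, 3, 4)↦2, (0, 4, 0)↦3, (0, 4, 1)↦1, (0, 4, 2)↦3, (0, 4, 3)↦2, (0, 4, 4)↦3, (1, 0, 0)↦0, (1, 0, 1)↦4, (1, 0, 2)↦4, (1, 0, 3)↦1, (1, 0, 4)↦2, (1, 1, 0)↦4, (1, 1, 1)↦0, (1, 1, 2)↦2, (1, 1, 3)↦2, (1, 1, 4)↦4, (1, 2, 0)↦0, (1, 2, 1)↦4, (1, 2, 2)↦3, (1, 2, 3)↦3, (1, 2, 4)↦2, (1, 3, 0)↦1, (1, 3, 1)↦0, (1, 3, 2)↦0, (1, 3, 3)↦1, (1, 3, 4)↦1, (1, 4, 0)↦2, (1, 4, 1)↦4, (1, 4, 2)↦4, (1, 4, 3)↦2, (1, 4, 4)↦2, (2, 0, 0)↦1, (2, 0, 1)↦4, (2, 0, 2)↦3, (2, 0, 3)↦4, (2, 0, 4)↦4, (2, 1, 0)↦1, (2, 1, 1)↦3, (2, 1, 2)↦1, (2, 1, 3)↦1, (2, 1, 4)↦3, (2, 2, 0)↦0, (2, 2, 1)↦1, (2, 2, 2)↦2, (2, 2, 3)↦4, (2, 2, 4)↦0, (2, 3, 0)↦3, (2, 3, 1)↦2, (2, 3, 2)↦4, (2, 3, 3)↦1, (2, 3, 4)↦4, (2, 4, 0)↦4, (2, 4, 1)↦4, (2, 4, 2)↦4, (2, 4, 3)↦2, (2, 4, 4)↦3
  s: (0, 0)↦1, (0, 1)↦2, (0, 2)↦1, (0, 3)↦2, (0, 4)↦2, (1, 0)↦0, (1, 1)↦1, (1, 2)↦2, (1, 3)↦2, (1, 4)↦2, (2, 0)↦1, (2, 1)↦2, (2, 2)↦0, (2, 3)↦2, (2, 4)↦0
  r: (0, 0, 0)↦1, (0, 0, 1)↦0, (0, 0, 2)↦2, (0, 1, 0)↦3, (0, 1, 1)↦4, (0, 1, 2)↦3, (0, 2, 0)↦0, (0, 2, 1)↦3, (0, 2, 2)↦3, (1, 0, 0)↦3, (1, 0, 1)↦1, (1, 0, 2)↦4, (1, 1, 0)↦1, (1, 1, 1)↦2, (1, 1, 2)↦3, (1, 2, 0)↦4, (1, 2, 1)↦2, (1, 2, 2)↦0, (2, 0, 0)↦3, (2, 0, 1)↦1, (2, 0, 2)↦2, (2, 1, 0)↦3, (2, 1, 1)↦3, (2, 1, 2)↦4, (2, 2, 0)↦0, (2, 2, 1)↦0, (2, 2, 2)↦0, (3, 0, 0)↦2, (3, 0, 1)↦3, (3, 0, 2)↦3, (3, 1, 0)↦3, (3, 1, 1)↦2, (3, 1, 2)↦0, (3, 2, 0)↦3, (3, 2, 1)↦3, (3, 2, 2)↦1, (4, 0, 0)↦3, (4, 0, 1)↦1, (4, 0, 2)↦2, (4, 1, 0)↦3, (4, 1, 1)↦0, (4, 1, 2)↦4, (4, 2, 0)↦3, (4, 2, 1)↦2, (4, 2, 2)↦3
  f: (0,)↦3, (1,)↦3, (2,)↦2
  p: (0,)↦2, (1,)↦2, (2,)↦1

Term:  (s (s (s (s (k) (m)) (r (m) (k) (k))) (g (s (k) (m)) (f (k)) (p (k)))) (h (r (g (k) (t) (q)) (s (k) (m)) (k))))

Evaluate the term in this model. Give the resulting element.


  k = 0
  m = 0
  (s (k) (m)) = s(0, 0) = 1
  m = 0
  k = 0
  k = 0
  (r (m) (k) (k)) = r(0, 0, 0) = 1
  (s (s (k) (m)) (r (m) (k) (k))) = s(1, 1) = 1
  k = 0
  m = 0
  (s (k) (m)) = s(0, 0) = 1
  k = 0
  (f (k)) = f(0,) = 3
  k = 0
  (p (k)) = p(0,) = 2
  (g (s (k) (m)) (f (k)) (p (k))) = g(1, 3, 2) = 0
  (s (s (s (k) (m)) (r (m) (k) (k))) (g (s (k) (m)) (f (k)) (p (k)))) = s(1, 0) = 0
  k = 0
  t = 0
  q = 0
  (g (k) (t) (q)) = g(0, 0, 0) = 3
  k = 0
  m = 0
  (s (k) (m)) = s(0, 0) = 1
  k = 0
  (r (g (k) (t) (q)) (s (k) (m)) (k)) = r(3, 1, 0) = 3
  (h (r (g (k) (t) (q)) (s (k) (m)) (k))) = h(3,) = 0
  (s (s (s (s (k) (m)) (r (m) (k) (k))) (g (s (k) (m)) (f (k)) (p (k)))) (h (r (g (k) (t) (q)) (s (k) (m)) (k)))) = s(0, 0) = 1

value = 1


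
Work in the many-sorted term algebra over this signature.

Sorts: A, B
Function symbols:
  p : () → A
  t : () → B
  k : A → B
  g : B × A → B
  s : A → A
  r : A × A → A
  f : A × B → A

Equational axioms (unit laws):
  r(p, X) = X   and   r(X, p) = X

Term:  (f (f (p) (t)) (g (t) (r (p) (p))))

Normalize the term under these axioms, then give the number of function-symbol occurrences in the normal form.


1. (f (f (p) (t)) (g (t) (r (p) (p))))  →  (f (f (p) (t)) (g (t) (p)))
normal form: (f (f (p) (t)) (g (t) (p)))

size = 7


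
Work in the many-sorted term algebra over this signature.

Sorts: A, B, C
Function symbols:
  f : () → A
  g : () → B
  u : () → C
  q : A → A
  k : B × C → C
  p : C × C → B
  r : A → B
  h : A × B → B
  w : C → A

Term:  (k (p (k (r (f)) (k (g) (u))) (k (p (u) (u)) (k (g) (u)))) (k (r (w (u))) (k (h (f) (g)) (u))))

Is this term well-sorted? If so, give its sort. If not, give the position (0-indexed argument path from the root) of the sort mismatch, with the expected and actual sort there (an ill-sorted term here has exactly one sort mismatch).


        (f) : A
      (r (f)) : B
        (g) : B
        (u) : C
      (k (g) (u)) : C
    (k (r (f)) (k (g) (u))) : C
        (u) : C
        (u) : C
      (p (u) (u)) : B
        (g) : B
        (u) : C
      (k (g) (u)) : C
    (k (p (u) (u)) (k (g) (u))) : C
  (p (k (r (f)) (k (g) (u))) (k (p (u) (u)) (k (g) (u)))) : B
        (u) : C
      (w (u)) : A
    (r (w (u))) : B
        (f) : A
        (g) : B
      (h (f) (g)) : B
      (u) : C
    (k (h (f) (g)) (u)) : C
  (k (r (w (u))) (k (h (f) (g)) (u))) : C
(k (p (k (r (f)) (k (g) (u))) (k (p (u) (u)) (k (g) (u)))) (k (r (w (u))) (k (h (f) (g)) (u)))) : C

well-sorted; sort = C


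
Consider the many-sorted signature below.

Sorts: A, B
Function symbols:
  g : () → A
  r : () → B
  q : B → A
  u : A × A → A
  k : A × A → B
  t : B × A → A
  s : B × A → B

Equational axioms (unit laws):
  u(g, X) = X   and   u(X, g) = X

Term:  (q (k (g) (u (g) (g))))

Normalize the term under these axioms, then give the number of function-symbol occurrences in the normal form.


size = 4

1. (q (k (g) (u (g) (g))))  →  (q (k (g) (g)))
normal form: (q (k (g) (g)))


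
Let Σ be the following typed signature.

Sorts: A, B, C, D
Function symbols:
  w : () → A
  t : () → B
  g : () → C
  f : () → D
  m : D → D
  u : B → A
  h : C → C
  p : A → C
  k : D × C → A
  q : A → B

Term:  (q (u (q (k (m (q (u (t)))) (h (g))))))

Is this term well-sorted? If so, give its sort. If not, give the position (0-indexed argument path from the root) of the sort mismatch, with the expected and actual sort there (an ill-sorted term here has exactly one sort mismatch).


ill-sorted at position [0, 0, 0, 0, 0]: expected D, got B

              (t) : B
            (u (t)) : A
          (q (u (t))) : B
        (m (q (u (t)))) : ✗ arg 0 at [0, 0, 0, 0, 0] has sort B, expected D
          (g) : C
        (h (g)) : C


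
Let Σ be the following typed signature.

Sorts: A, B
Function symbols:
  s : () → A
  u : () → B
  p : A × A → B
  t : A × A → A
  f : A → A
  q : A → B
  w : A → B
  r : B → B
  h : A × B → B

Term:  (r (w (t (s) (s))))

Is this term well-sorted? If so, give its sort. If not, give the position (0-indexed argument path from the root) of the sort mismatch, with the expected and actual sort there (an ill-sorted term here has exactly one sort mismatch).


      (s) : A
      (s) : A
    (t (s) (s)) : A
  (w (t (s) (s))) : B
(r (w (t (s) (s)))) : B

well-sorted; sort = B


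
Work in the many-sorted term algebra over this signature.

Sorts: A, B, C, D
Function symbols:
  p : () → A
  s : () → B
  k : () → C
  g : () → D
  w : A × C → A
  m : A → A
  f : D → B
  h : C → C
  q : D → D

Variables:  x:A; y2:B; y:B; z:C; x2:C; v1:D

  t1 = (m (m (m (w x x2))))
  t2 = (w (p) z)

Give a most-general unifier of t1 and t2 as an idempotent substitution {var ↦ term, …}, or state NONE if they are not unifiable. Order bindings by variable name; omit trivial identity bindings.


head clash or occurs-check failure — not unifiable

NONE (not unifiable)


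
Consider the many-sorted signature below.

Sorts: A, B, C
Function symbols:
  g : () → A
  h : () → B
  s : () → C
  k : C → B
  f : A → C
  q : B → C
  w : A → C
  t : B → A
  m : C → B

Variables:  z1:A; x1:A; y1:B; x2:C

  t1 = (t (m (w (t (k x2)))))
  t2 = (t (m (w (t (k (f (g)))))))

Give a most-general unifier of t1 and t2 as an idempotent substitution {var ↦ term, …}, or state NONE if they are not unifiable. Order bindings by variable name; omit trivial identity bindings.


{x2 ↦ (f (g))}


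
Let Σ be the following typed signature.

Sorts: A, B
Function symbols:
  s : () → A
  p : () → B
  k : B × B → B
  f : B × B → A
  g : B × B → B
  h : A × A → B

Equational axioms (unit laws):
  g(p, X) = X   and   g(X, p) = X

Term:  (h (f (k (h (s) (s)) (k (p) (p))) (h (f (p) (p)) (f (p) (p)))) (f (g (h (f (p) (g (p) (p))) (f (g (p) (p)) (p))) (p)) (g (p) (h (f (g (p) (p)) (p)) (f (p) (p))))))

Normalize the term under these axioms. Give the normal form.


normal form = (h (f (k (h (s) (s)) (k (p) (p))) (h (f (p) (p)) (f (p) (p)))) (f (h (f (p) (p)) (f (p) (p))) (h (f (p) (p)) (f (p) (p)))))

1. (h (f (k (h (s) (s)) (k (p) (p))) (h (f (p) (p)) (f (p) (p)))) (f (g (h (f (p) (g (p) (p))) (f (g (p) (p)) (p))) (p)) (g (p) (h (f (g (p) (p)) (p)) (f (p) (p))))))  →  (h (f (k (h (s) (s)) (k (p) (p))) (h (f (p) (p)) (f (p) (p)))) (f (h (f (p) (g (p) (p))) (f (g (p) (p)) (p))) (g (p) (h (f (g (p) (p)) (p)) (f (p) (p))))))
2. (h (f (k (h (s) (s)) (k (p) (p))) (h (f (p) (p)) (f (p) (p)))) (f (h (f (p) (g (p) (p))) (f (g (p) (p)) (p))) (g (p) (h (f (g (p) (p)) (p)) (f (p) (p))))))  →  (h (f (k (h (s) (s)) (k (p) (p))) (h (f (p) (p)) (f (p) (p)))) (f (h (f (p) (p)) (f (g (p) (p)) (p))) (g (p) (h (f (g (p) (p)) (p)) (f (p) (p))))))
3. (h (f (k (h (s) (s)) (k (p) (p))) (h (f (p) (p)) (f (p) (p)))) (f (h (f (p) (p)) (f (g (p) (p)) (p))) (g (p) (h (f (g (p) (p)) (p)) (f (p) (p))))))  →  (h (f (k (h (s) (s)) (k (p) (p))) (h (f (p) (p)) (f (p) (p)))) (f (h (f (p) (p)) (f (p) (p))) (g (p) (h (f (g (p) (p)) (p)) (f (p) (p))))))
4. (h (f (k (h (s) (s)) (k (p) (p))) (h (f (p) (p)) (f (p) (p)))) (f (h (f (p) (p)) (f (p) (p))) (g (p) (h (f (g (p) (p)) (p)) (f (p) (p))))))  →  (h (f (k (h (s) (s)) (k (p) (p))) (h (f (p) (p)) (f (p) (p)))) (f (h (f (p) (p)) (f (p) (p))) (h (f (g (p) (p)) (p)) (f (p) (p)))))
5. (h (f (k (h (s) (s)) (k (p) (p))) (h (f (p) (p)) (f (p) (p)))) (f (h (f (p) (p)) (f (p) (p))) (h (f (g (p) (p)) (p)) (f (p) (p)))))  →  (h (f (k (h (s) (s)) (k (p) (p))) (h (f (p) (p)) (f (p) (p)))) (f (h (f (p) (p)) (f (p) (p))) (h (f (p) (p)) (f (p) (p)))))


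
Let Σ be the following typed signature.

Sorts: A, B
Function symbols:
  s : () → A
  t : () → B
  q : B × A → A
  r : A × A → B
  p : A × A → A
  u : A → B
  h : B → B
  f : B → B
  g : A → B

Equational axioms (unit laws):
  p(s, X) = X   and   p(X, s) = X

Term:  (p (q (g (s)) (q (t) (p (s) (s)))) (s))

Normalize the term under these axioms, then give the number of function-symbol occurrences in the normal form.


size = 6

1. (p (q (g (s)) (q (t) (p (s) (s)))) (s))  →  (q (g (s)) (q (t) (p (s) (s))))
2. (q (g (s)) (q (t) (p (s) (s))))  →  (q (g (s)) (q (t) (s)))
normal form: (q (g (s)) (q (t) (s)))


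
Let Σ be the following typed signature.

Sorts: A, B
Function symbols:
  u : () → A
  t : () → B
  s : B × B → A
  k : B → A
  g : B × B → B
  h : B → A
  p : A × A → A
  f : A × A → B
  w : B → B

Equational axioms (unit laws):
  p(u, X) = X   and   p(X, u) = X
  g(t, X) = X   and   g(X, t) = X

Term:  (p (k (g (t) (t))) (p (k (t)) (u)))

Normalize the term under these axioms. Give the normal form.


1. (p (k (g (t) (t))) (p (k (t)) (u)))  →  (p (k (t)) (p (k (t)) (u)))
2. (p (k (t)) (p (k (t)) (u)))  →  (p (k (t)) (k (t)))

normal form = (p (k (t)) (k (t)))


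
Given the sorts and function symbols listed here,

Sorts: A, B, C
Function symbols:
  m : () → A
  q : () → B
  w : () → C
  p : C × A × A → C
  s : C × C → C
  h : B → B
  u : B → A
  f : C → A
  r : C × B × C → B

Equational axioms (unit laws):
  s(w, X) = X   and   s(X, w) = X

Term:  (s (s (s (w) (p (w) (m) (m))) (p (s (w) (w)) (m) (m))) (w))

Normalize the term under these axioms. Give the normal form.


1. (s (s (s (w) (p (w) (m) (m))) (p (s (w) (w)) (m) (m))) (w))  →  (s (s (w) (p (w) (m) (m))) (p (s (w) (w)) (m) (m)))
2. (s (s (w) (p (w) (m) (m))) (p (s (w) (w)) (m) (m)))  →  (s (p (w) (m) (m)) (p (s (w) (w)) (m) (m)))
3. (s (p (w) (m) (m)) (p (s (w) (w)) (m) (m)))  →  (s (p (w) (m) (m)) (p (w) (m) (m)))

normal form = (s (p (w) (m) (m)) (p (w) (m) (m)))


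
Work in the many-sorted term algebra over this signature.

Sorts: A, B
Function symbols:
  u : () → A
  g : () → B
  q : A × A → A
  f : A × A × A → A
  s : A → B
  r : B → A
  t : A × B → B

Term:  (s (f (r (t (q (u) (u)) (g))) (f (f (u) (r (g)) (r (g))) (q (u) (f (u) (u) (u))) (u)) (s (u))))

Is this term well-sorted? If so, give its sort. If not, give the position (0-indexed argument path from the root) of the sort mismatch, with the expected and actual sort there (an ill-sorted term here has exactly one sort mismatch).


ill-sorted at position [0, 2]: expected A, got B

          (u) : A
          (u) : A
        (q (u) (u)) : A
        (g) : B
      (t (q (u) (u)) (g)) : B
    (r (t (q (u) (u)) (g))) : A
        (u) : A
          (g) : B
        (r (g)) : A
          (g) : B
        (r (g)) : A
      (f (u) (r (g)) (r (g))) : A
        (u) : A
          (u) : A
          (u) : A
          (u) : A
        (f (u) (u) (u)) : A
      (q (u) (f (u) (u) (u))) : A
      (u) : A
    (f (f (u) (r (g)) (r (g))) (q (u) (f (u) (u) (u))) (u)) : A
      (u) : A
    (s (u)) : B
  (f (r (t (q (u) (u)) (g))) (f (f (u) (r (g)) (r (g))) (q (u) (f (u) (u) (u))) (u)) (s (u))) : ✗ arg 2 at [0, 2] has sort B, expected A


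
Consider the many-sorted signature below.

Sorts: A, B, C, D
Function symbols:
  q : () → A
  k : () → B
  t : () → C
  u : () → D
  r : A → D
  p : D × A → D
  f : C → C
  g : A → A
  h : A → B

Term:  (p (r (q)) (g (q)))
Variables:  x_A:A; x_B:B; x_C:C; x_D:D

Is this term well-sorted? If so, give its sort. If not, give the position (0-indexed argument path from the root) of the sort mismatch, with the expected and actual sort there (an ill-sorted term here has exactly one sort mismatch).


well-sorted; sort = D

    (q) : A
  (r (q)) : D
    (q) : A
  (g (q)) : A
(p (r (q)) (g (q))) : D


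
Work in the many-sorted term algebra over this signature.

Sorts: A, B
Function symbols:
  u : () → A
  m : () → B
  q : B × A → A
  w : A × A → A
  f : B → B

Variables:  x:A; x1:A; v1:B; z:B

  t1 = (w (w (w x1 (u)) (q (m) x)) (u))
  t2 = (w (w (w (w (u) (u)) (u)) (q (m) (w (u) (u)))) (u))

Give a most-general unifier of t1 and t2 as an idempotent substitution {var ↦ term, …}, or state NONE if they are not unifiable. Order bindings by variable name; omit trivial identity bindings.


{x ↦ (w (u) (u)), x1 ↦ (w (u) (u))}


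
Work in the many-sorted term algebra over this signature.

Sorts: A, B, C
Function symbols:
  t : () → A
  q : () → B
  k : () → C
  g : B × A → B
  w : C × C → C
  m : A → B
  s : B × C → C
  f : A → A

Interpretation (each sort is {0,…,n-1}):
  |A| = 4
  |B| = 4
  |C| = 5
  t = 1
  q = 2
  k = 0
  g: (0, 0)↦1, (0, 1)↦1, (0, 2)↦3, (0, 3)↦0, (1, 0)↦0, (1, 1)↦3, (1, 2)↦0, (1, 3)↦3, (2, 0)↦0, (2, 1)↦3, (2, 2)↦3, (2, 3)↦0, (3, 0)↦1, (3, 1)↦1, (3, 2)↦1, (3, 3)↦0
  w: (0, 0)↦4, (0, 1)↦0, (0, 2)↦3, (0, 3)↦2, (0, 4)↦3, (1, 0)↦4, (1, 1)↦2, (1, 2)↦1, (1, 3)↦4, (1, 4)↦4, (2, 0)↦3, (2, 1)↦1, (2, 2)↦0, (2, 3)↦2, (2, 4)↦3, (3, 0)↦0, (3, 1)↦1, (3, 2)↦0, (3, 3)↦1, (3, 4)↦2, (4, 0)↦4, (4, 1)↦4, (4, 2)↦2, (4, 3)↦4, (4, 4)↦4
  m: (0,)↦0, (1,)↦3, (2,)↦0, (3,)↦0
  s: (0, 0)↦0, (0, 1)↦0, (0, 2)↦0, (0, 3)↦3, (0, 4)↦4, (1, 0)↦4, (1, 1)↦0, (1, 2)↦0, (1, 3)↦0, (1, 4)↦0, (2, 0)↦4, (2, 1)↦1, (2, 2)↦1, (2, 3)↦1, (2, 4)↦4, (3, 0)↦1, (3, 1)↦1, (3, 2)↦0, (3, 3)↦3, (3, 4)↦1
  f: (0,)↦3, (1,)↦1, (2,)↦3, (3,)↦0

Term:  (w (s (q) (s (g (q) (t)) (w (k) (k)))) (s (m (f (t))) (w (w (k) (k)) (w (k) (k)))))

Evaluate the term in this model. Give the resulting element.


  q = 2
  q = 2
  t = 1
  (g (q) (t)) = g(2, 1) = 3
  k = 0
  k = 0
  (w (k) (k)) = w(0, 0) = 4
  (s (g (q) (t)) (w (k) (k))) = s(3, 4) = 1
  (s (q) (s (g (q) (t)) (w (k) (k)))) = s(2, 1) = 1
  t = 1
  (f (t)) = f(1,) = 1
  (m (f (t))) = m(1,) = 3
  k = 0
  k = 0
  (w (k) (k)) = w(0, 0) = 4
  k = 0
  k = 0
  (w (k) (k)) = w(0, 0) = 4
  (w (w (k) (k)) (w (k) (k))) = w(4, 4) = 4
  (s (m (f (t))) (w (w (k) (k)) (w (k) (k)))) = s(3, 4) = 1
  (w (s (q) (s (g (q) (t)) (w (k) (k)))) (s (m (f (t))) (w (w (k) (k)) (w (k) (k))))) = w(1, 1) = 2

value = 2


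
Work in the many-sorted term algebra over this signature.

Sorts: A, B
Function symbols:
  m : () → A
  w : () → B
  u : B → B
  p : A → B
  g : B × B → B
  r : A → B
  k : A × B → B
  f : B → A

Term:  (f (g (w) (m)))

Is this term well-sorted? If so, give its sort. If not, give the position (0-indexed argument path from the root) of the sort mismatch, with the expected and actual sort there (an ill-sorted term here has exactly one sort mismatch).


    (w) : B
    (m) : A
  (g (w) (m)) : ✗ arg 1 at [0, 1] has sort A, expected B

ill-sorted at position [0, 1]: expected B, got A


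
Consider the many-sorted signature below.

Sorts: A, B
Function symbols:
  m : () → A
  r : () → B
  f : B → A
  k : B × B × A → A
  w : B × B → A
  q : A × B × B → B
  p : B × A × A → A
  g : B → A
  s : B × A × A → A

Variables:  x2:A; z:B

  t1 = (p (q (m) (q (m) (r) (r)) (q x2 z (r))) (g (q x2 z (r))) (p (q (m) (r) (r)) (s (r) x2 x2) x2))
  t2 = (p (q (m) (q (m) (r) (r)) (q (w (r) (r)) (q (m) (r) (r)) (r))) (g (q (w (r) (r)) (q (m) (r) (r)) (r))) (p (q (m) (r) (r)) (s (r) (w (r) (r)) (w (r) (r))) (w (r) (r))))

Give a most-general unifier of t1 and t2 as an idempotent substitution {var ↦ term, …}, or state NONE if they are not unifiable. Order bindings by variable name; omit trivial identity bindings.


{x2 ↦ (w (r) (r)), z ↦ (q (m) (r) (r))}


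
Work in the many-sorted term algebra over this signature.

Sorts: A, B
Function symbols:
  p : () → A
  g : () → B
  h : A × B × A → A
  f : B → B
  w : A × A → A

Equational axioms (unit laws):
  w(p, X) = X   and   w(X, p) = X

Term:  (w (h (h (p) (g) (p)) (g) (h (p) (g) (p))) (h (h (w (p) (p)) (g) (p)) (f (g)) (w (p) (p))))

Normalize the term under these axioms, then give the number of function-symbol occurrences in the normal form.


size = 19

1. (w (h (h (p) (g) (p)) (g) (h (p) (g) (p))) (h (h (w (p) (p)) (g) (p)) (f (g)) (w (p) (p))))  →  (w (h (h (p) (g) (p)) (g) (h (p) (g) (p))) (h (h (p) (g) (p)) (f (g)) (w (p) (p))))
2. (w (h (h (p) (g) (p)) (g) (h (p) (g) (p))) (h (h (p) (g) (p)) (f (g)) (w (p) (p))))  →  (w (h (h (p) (g) (p)) (g) (h (p) (g) (p))) (h (h (p) (g) (p)) (f (g)) (p)))
normal form: (w (h (h (p) (g) (p)) (g) (h (p) (g) (p))) (h (h (p) (g) (p)) (f (g)) (p)))


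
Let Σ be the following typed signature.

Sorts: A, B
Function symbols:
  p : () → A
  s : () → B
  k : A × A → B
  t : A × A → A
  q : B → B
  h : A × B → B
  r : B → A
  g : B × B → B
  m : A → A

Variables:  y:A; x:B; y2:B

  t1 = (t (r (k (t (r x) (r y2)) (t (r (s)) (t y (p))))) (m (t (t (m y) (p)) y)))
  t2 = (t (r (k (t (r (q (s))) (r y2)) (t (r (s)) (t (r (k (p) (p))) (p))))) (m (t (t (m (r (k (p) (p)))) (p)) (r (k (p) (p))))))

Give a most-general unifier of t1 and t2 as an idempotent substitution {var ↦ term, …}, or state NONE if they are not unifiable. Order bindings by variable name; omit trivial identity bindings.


{x ↦ (q (s)), y ↦ (r (k (p) (p)))}


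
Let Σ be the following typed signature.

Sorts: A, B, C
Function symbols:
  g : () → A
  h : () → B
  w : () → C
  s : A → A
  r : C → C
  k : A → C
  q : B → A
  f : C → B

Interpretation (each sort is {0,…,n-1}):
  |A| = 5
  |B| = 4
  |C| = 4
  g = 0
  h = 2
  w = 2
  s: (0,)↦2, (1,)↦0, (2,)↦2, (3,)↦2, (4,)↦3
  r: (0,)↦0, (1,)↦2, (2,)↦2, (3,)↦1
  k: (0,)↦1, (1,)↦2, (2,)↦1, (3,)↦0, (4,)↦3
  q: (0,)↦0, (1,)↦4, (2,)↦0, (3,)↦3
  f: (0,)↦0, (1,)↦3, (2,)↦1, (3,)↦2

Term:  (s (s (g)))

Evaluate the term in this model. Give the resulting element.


  g = 0
  (s (g)) = s(0,) = 2
  (s (s (g))) = s(2,) = 2

value = 2


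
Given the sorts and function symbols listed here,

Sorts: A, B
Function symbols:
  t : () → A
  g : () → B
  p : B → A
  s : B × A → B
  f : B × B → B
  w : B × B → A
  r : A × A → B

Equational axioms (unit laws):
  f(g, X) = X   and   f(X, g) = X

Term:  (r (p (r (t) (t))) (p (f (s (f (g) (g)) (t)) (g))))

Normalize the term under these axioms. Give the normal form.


1. (r (p (r (t) (t))) (p (f (s (f (g) (g)) (t)) (g))))  →  (r (p (r (t) (t))) (p (s (f (g) (g)) (t))))
2. (r (p (r (t) (t))) (p (s (f (g) (g)) (t))))  →  (r (p (r (t) (t))) (p (s (g) (t))))

normal form = (r (p (r (t) (t))) (p (s (g) (t))))
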